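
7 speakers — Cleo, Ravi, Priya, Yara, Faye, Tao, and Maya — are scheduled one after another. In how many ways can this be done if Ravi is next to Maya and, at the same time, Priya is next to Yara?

480

Treat {Ravi,Maya} as one block (2 orders) and {Priya,Yara} as another (2 orders).
That leaves 5 units to arrange: 2 × 2 × 5! = 4 × 120 = 480.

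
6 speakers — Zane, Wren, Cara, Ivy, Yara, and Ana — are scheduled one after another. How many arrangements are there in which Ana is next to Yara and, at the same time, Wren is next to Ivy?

96

Treat {Ana,Yara} as one block (2 orders) and {Wren,Ivy} as another (2 orders).
That leaves 4 units to arrange: 2 × 2 × 4! = 4 × 24 = 96.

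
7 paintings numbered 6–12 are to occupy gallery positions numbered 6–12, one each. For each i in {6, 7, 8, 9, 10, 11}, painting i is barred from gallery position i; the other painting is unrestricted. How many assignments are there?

2119

Let Aᵢ (for 6 ≤ i ≤ 11) be the placements that put painting i in its forbidden gallery position. Any j of these fix j positions, leaving (7−j)! ways to fill the rest, and there are C(6,j) ways to pick which j.
By inclusion–exclusion, the number of valid placements is Σ_{j=0}^{6} (−1)^j C(6,j)·(7−j)!.
Computing: 5040 − 4320 + 1800 − 480 + 90 − 12 + 1 = 2119.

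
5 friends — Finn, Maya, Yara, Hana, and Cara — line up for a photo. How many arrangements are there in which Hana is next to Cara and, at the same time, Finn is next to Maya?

Treat {Hana,Cara} as one block (2 orders) and {Finn,Maya} as another (2 orders).
That leaves 3 units to arrange: 2 × 2 × 3! = 4 × 6 = 24.

24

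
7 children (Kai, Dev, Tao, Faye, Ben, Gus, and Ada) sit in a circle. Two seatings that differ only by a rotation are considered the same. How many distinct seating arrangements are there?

720

Around a circle, 7 distinct people have 7!/7 = (6)! = 720 rotationally distinct seatings.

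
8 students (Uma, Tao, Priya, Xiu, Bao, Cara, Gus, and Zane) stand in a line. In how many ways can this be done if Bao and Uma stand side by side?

Glue Bao and Uma into one block (2 internal orders), leaving 7 units to arrange in a row.
So the count is 2·(7)! = 10080.

10080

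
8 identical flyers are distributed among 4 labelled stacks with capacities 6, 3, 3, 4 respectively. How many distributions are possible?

72

Ignoring the caps, the number of non-negative solutions to x_1+…+x_4 = 8 is C(11,3) = 165.
Subtract solutions that violate a single cap (substitute x_i' = x_i − (cap_i+1)): x_1 ≥ 7 gives C(4,3) = 4; x_2 ≥ 4 gives C(7,3) = 35; x_3 ≥ 4 gives C(7,3) = 35; x_4 ≥ 5 gives C(6,3) = 20. Together 94.
Add back pairs where two caps are both exceeded: 0 + 0 + 0 + 1 + 0 + 0 = 1.
By inclusion–exclusion the count is 165 − 94 + 1 = 72.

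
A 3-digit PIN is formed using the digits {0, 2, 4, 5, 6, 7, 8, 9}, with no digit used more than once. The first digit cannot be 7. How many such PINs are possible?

294

The first digit has 8−1 = 7 choices (anything except 7).
The remaining 2 digits are filled from the other 7 symbols without repetition: 7 × 6 = 42.
Total: 7 × 42 = 294.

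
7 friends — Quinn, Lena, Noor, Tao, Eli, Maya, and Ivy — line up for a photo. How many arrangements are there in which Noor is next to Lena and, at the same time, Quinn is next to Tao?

480

Treat {Noor,Lena} as one block (2 orders) and {Quinn,Tao} as another (2 orders).
That leaves 5 units to arrange: 2 × 2 × 5! = 4 × 120 = 480.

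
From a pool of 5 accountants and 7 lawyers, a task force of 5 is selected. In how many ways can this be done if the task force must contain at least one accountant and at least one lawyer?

770

Unrestricted: C(12,5) = 792 ways to pick any 5 of the 12.
Subtract selections that omit an entire group: no accountants → C(7,5) = 21; no lawyers → C(5,5) = 1.
Both groups omitted at once is impossible, so 792 − 22 = 770.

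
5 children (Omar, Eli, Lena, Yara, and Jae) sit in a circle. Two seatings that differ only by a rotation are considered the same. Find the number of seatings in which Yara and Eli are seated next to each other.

12

Treat {Yara, Eli} as one unit (2 internal orders) and seat the resulting 4 units around the table: (3)! circular arrangements.
So 2 × (3)! = 2 × 6 = 12.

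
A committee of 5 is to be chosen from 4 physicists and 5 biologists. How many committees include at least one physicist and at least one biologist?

Total 5-person selections from all 9: C(9,5) = 126.
Selections missing a whole group: no physicists → C(5,5) = 1; no biologists → C(4,5) = 0.
Both groups omitted at once is impossible, so 126 − 1 = 125.

125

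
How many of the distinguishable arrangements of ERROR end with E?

4

Fix E in the last position and arrange the remaining 4 letters.
Those 4 letters have R appearing 3 times, giving (4)!/(3!) = 4.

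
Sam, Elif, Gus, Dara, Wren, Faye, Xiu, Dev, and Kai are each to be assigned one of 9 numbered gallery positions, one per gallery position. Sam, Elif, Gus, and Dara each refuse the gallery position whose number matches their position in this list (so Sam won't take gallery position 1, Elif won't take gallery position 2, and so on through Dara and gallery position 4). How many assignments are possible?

Let Aᵢ (for 1 ≤ i ≤ 4) be the placements that put person i in their forbidden gallery position. Any j of these fix j positions, leaving (9−j)! ways to fill the rest, and there are C(4,j) ways to pick which j.
By inclusion–exclusion, the number of valid placements is Σ_{j=0}^{4} (−1)^j C(4,j)·(9−j)!.
Computing: 362880 − 161280 + 30240 − 2880 + 120 = 229080.

229080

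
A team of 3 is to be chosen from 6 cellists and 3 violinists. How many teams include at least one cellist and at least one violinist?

Unrestricted: C(9,3) = 84 ways to pick any 3 of the 9.
Selections missing a whole group: no cellists → C(3,3) = 1; no violinists → C(6,3) = 20.
Both groups omitted at once is impossible, so 84 − 21 = 63.

63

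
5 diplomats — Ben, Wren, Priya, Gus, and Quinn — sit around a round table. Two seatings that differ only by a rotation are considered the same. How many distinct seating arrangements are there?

24

Fix one person's seat to break rotational symmetry; the remaining 4 people can be arranged in (4)! = 24 ways.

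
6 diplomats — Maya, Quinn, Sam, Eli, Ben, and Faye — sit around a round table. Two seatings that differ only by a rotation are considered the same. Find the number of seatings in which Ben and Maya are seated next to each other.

Treat {Ben, Maya} as one unit (2 internal orders) and seat the resulting 5 units around the table: (4)! circular arrangements.
So 2 × (4)! = 2 × 24 = 48.

48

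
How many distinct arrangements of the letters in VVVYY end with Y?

Fix Y in the last position and arrange the remaining 4 letters.
Those 4 letters have V appearing 3 times, giving (4)!/(3!) = 4.

4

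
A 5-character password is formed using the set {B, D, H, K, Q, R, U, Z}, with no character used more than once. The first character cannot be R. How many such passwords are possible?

5880

The first character has 8−1 = 7 choices (anything except R).
The remaining 4 characters are filled from the other 7 symbols without repetition: 7 × 6 × 5 × 4 = 840.
Total: 7 × 840 = 5880.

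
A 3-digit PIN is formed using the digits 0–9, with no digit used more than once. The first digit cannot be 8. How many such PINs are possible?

The first digit has 10−1 = 9 choices (anything except 8).
The remaining 2 digits are filled from the other 9 symbols without repetition: 9 × 8 = 72.
Total: 9 × 72 = 648.

648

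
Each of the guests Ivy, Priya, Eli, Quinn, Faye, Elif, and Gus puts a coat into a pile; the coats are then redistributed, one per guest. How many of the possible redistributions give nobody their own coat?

Let Aᵢ be the assignments in which guest i gets their own coat. We want the size of the complement of A₁∪…∪A_7.
By inclusion–exclusion this is Σ_{j=0}^{7} (−1)^j C(7,j)·(7−j)!.
Computing: 5040 − 5040 + 2520 − 840 + 210 − 42 + 7 − 1 = 1854.

1854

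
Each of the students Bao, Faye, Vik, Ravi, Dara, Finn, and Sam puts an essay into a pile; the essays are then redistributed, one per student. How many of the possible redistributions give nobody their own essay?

1854

This is the derangement count D_7: permutations of 7 items with no fixed point.
By inclusion–exclusion this is Σ_{j=0}^{7} (−1)^j C(7,j)·(7−j)!.
Computing: 5040 − 5040 + 2520 − 840 + 210 − 42 + 7 − 1 = 1854.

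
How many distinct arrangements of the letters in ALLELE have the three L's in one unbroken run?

12

Treat the 3 copies of L as a single block. The multiset to arrange is then {LLL, A, E, E}, 4 items in all.
That gives (4)!/(2!) = 12 arrangements.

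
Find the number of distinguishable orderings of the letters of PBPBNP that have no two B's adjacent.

40

There are 6!/(3!·2!) = 60 arrangements of PBPBNP in total.
Arrangements with the B's together: treat BB as one letter, giving (5)!/(3!) = 20.
Hence 60 − 20 = 40.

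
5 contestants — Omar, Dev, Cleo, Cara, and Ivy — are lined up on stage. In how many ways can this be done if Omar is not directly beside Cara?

There are 5! = 120 arrangements in all. If Omar and Cara are adjacent, merging them into one block gives 2·(4)! = 48 arrangements.
So 120 − 48 = 72 arrangements keep them apart.

72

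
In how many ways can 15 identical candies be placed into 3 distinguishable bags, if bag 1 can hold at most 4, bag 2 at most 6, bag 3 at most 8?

10

Without the upper bounds there are C(17,2) = 136 ways to split 15 among 3 bags.
Subtract solutions that violate a single cap (substitute x_i' = x_i − (cap_i+1)): x_1 ≥ 5 gives C(12,2) = 66; x_2 ≥ 7 gives C(10,2) = 45; x_3 ≥ 9 gives C(8,2) = 28. Together 139.
Add back pairs where two caps are both exceeded: 10 + 3 + 0 = 13.
By inclusion–exclusion the count is 136 − 139 + 13 = 10.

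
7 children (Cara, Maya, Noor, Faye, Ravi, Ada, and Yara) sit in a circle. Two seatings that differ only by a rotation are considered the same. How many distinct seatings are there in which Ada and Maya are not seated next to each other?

480

Without the restriction there are (6)! = 720 seatings.
Those with Ada next to Maya: fuse the pair into one unit and seat 6 units around a circle — 2·(5)! = 240.
Subtracting, 720 − 240 = 480.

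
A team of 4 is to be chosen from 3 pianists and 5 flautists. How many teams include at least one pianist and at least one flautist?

65

Total 4-person selections from all 8: C(8,4) = 70.
Selections missing a whole group: no pianists → C(5,4) = 5; no flautists → C(3,4) = 0.
Both groups omitted at once is impossible, so 70 − 5 = 65.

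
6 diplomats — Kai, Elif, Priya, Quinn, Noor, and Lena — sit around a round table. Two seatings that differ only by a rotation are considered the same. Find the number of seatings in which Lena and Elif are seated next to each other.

Glue Lena and Elif into a block (2 internal orders). Seating 5 units around a circle gives (4)! arrangements.
So 2 × (4)! = 2 × 24 = 48.

48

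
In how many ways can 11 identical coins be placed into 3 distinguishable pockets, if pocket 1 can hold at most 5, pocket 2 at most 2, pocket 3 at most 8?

Ignoring the caps, the number of non-negative solutions to x_1+…+x_3 = 11 is C(13,2) = 78.
Subtract solutions that violate a single cap (substitute x_i' = x_i − (cap_i+1)): x_1 ≥ 6 gives C(7,2) = 21; x_2 ≥ 3 gives C(10,2) = 45; x_3 ≥ 9 gives C(4,2) = 6. Together 72.
Add back pairs where two caps are both exceeded: 6 + 0 + 0 = 6.
By inclusion–exclusion the count is 78 − 72 + 6 = 12.

12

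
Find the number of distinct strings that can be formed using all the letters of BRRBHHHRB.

1680

Letter multiplicities in BRRBHHHRB: B×3, H×3, R×3.
The number of distinct arrangements is 9!/(3!·3!·3!) = 362880/216 = 1680.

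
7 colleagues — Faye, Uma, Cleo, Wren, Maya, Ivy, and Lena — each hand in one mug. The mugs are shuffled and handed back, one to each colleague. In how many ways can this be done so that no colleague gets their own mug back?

1854

This is the derangement count D_7: permutations of 7 items with no fixed point.
By inclusion–exclusion this is Σ_{j=0}^{7} (−1)^j C(7,j)·(7−j)!.
Computing: 5040 − 5040 + 2520 − 840 + 210 − 42 + 7 − 1 = 1854.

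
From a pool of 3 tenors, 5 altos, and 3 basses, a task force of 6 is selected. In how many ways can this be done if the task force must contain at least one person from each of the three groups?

Total 6-person selections from all 11: C(11,6) = 462.
Subtract selections that omit an entire group: no tenors → C(8,6) = 28; no altos → C(6,6) = 1; no basses → C(8,6) = 28.
Add back selections omitting two groups (i.e. drawn from a single group): C(3,6) + C(5,6) + C(3,6) = 0.
By inclusion–exclusion: 462 − 57 + 0 = 405.

405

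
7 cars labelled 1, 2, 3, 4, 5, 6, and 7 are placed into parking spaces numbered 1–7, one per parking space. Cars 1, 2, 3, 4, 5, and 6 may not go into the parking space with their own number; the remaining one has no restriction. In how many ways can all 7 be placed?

2119

Let Aᵢ (for 1 ≤ i ≤ 6) be the placements that put car i in its forbidden parking space. Any j of these fix j positions, leaving (7−j)! ways to fill the rest, and there are C(6,j) ways to pick which j.
By inclusion–exclusion, the number of valid placements is Σ_{j=0}^{6} (−1)^j C(6,j)·(7−j)!.
Computing: 5040 − 4320 + 1800 − 480 + 90 − 12 + 1 = 2119.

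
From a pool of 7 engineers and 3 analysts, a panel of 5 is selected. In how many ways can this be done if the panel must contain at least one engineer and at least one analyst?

231

Total 5-person selections from all 10: C(10,5) = 252.
Selections missing a whole group: no engineers → C(3,5) = 0; no analysts → C(7,5) = 21.
Both groups omitted at once is impossible, so 252 − 21 = 231.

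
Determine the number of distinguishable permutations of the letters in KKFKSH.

Letter multiplicities in KKFKSH: F×1, H×1, K×3, S×1.
The number of distinct arrangements is 6!/(3!) = 720/6 = 120.

120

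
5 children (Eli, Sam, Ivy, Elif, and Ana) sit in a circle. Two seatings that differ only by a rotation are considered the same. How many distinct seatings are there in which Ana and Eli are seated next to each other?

12

Treat {Ana, Eli} as one unit (2 internal orders) and seat the resulting 4 units around the table: (3)! circular arrangements.
So 2 × (3)! = 2 × 6 = 12.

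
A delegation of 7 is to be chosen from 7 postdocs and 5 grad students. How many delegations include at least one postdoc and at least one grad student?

791

Unrestricted: C(12,7) = 792 ways to pick any 7 of the 12.
Selections missing a whole group: no postdocs → C(5,7) = 0; no grad students → C(7,7) = 1.
Both groups omitted at once is impossible, so 792 − 1 = 791.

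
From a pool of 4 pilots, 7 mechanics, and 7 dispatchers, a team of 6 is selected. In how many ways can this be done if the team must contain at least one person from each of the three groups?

14651

With no constraint there are C(18,6) = 18564 possible selections.
Subtract selections that omit an entire group: no pilots → C(14,6) = 3003; no mechanics → C(11,6) = 462; no dispatchers → C(11,6) = 462.
Add back selections omitting two groups (i.e. drawn from a single group): C(4,6) + C(7,6) + C(7,6) = 14.
By inclusion–exclusion: 18564 − 3927 + 14 = 14651.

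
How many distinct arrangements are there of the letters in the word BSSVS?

20

BSSVS has 5 letters with S appearing 3 times.
So there are 5! / (3!) = 20 distinguishable arrangements.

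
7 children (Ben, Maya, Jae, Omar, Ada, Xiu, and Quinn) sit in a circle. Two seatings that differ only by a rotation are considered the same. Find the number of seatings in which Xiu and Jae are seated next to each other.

240

Treat {Xiu, Jae} as one unit (2 internal orders) and seat the resulting 6 units around the table: (5)! circular arrangements.
So 2 × (5)! = 2 × 120 = 240.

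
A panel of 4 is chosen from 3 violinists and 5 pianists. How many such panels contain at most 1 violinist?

35

Split by how many violinists are chosen (0 through 1).
Sum: C(3,0)·C(5,4) + C(3,1)·C(5,3) = 5 + 30 = 35.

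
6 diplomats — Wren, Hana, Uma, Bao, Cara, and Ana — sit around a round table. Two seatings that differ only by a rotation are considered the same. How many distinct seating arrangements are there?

120

Around a circle, 6 distinct people have 6!/6 = (5)! = 120 rotationally distinct seatings.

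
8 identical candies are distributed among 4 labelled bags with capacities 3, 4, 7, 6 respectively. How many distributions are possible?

Without the upper bounds there are C(11,3) = 165 ways to split 8 among 4 bags.
Subtract solutions that violate a single cap (substitute x_i' = x_i − (cap_i+1)): x_1 ≥ 4 gives C(7,3) = 35; x_2 ≥ 5 gives C(6,3) = 20; x_3 ≥ 8 gives C(3,3) = 1; x_4 ≥ 7 gives C(4,3) = 4. Together 60.
No two caps can be exceeded simultaneously, so the pair terms are all 0.
By inclusion–exclusion the count is 165 − 60 + 0 = 105.

105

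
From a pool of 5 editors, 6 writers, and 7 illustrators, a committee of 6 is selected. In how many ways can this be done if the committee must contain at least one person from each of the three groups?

15470

With no constraint there are C(18,6) = 18564 possible selections.
Selections missing a whole group: no editors → C(13,6) = 1716; no writers → C(12,6) = 924; no illustrators → C(11,6) = 462.
Add back selections omitting two groups (i.e. drawn from a single group): C(5,6) + C(6,6) + C(7,6) = 8.
By inclusion–exclusion: 18564 − 3102 + 8 = 15470.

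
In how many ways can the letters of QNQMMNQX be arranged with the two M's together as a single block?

420

Treat the 2 copies of M as a single block. The multiset to arrange is then {MM, N, N, Q, Q, Q, X}, 7 items in all.
That gives (7)!/(3!·2!) = 420 arrangements.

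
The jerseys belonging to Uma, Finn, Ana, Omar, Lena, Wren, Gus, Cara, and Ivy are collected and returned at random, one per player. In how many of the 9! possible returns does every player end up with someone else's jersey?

133496

Count assignments avoiding every fixed point. For any j of the 9 players fixed to their old jersey, the other 9−j can be arranged in (9−j)! ways.
By inclusion–exclusion this is Σ_{j=0}^{9} (−1)^j C(9,j)·(9−j)!.
Computing: 362880 − 362880 + 181440 − 60480 + 15120 − 3024 + 504 − 72 + 9 − 1 = 133496.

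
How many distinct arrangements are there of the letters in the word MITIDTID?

Letter multiplicities in MITIDTID: D×2, I×3, M×1, T×2.
Dividing 8! = 40320 by 3!·2!·2! = 24 for the repeated letters gives 1680.

1680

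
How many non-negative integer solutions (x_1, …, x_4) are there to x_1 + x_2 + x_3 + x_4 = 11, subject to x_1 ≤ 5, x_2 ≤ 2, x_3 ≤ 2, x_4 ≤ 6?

27

By stars and bars, unrestricted non-negative solutions to x_1+…+x_4 = 11 number C(11+3,3) = 364.
Subtract solutions that violate a single cap (substitute x_i' = x_i − (cap_i+1)): x_1 ≥ 6 gives C(8,3) = 56; x_2 ≥ 3 gives C(11,3) = 165; x_3 ≥ 3 gives C(11,3) = 165; x_4 ≥ 7 gives C(7,3) = 35. Together 421.
Add back pairs where two caps are both exceeded: 10 + 10 + 0 + 56 + 4 + 4 = 84.
By inclusion–exclusion the count is 364 − 421 + 84 = 27.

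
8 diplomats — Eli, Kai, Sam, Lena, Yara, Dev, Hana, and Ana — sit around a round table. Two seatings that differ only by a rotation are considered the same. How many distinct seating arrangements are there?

Fix one person's seat to break rotational symmetry; the remaining 7 people can be arranged in (7)! = 5040 ways.

5040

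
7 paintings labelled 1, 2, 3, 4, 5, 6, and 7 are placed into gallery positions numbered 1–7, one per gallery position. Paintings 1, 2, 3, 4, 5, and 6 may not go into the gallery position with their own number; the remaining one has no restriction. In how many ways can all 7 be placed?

Let Aᵢ (for 1 ≤ i ≤ 6) be the placements that put painting i in its forbidden gallery position. Any j of these fix j positions, leaving (7−j)! ways to fill the rest, and there are C(6,j) ways to pick which j.
By inclusion–exclusion, the number of valid placements is Σ_{j=0}^{6} (−1)^j C(6,j)·(7−j)!.
Computing: 5040 − 4320 + 1800 − 480 + 90 − 12 + 1 = 2119.

2119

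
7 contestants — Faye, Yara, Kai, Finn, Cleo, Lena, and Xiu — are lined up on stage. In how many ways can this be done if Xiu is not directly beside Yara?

There are 7! = 5040 arrangements in all. If Xiu and Yara are adjacent, merging them into one block gives 2·(6)! = 1440 arrangements.
So 5040 − 1440 = 3600 arrangements keep them apart.

3600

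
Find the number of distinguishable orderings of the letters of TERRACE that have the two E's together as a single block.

Treat the 2 copies of E as a single block. The multiset to arrange is then {EE, A, C, R, R, T}, 6 items in all.
That gives (6)!/(2!) = 360 arrangements.

360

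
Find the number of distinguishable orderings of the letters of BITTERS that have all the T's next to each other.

Treat the 2 copies of T as a single block. The multiset to arrange is then {TT, B, E, I, R, S}, 6 items in all.
All 6 items are distinct, so there are (6)! = 720 arrangements.

720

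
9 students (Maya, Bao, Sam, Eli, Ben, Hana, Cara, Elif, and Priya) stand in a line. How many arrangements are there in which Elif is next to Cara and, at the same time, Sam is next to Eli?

Treat {Elif,Cara} as one block (2 orders) and {Sam,Eli} as another (2 orders).
That leaves 7 units to arrange: 2 × 2 × 7! = 4 × 5040 = 20160.

20160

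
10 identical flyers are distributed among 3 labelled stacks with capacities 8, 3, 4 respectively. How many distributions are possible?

Without the upper bounds there are C(12,2) = 66 ways to split 10 among 3 stacks.
Subtract solutions that violate a single cap (substitute x_i' = x_i − (cap_i+1)): x_1 ≥ 9 gives C(3,2) = 3; x_2 ≥ 4 gives C(8,2) = 28; x_3 ≥ 5 gives C(7,2) = 21. Together 52.
Add back pairs where two caps are both exceeded: 0 + 0 + 3 = 3.
By inclusion–exclusion the count is 66 − 52 + 3 = 17.

17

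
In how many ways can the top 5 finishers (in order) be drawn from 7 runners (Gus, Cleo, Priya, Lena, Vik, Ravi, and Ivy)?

This is an ordered selection of 5 from 7: P(7,5).
That gives 7 × 6 × 5 × 4 × 3 = 2520.

2520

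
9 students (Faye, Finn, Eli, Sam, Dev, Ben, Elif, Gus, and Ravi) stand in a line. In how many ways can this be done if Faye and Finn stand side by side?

Treat {Faye, Finn} as a single unit. There are 8 units to order, and the pair itself can be ordered 2 ways.
So the count is 2·(8)! = 80640.

80640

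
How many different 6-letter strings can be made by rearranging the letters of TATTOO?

60

The 6 letters of TATTOO have repeats: O appearing twice and T appearing 3 times.
Dividing 6! = 720 by 3!·2! = 12 for the repeated letters gives 60.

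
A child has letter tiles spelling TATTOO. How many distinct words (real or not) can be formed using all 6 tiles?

60

Letter multiplicities in TATTOO: A×1, O×2, T×3.
The number of distinct arrangements is 6!/(3!·2!) = 720/12 = 60.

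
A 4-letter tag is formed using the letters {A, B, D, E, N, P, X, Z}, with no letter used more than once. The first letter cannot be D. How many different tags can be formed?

The first letter has 8−1 = 7 choices (anything except D).
The remaining 3 letters are filled from the other 7 symbols without repetition: 7 × 6 × 5 = 210.
Total: 7 × 210 = 1470.

1470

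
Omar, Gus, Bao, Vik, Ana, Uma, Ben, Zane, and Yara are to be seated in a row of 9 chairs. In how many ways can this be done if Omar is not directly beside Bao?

282240

There are 9! = 362880 arrangements in all. If Omar and Bao are adjacent, merging them into one block gives 2·(8)! = 80640 arrangements.
So 362880 − 80640 = 282240 arrangements keep them apart.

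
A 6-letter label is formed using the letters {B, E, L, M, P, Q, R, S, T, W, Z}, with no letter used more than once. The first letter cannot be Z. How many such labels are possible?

302400

The first letter has 11−1 = 10 choices (anything except Z).
The remaining 5 letters are filled from the other 10 symbols without repetition: 10 × 9 × 8 × 7 × 6 = 30240.
Total: 10 × 30240 = 302400.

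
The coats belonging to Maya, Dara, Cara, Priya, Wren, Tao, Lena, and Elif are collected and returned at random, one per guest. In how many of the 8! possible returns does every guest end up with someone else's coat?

This is the derangement count D_8: permutations of 8 items with no fixed point.
By inclusion–exclusion this is Σ_{j=0}^{8} (−1)^j C(8,j)·(8−j)!.
Computing: 40320 − 40320 + 20160 − 6720 + 1680 − 336 + 56 − 8 + 1 = 14833.

14833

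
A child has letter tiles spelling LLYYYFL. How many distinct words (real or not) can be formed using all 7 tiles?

140

Letter multiplicities in LLYYYFL: F×1, L×3, Y×3.
The number of distinct arrangements is 7!/(3!·3!) = 5040/36 = 140.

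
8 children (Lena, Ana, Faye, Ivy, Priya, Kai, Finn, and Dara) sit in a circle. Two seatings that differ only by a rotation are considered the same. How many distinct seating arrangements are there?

Seat Lena anywhere (absorbing the rotational symmetry), then permute the other 7: (7)! = 5040.

5040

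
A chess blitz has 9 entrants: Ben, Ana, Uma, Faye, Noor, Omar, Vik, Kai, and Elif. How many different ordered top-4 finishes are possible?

This is an ordered selection of 4 from 9: P(9,4).
That gives 9 × 8 × 7 × 6 = 3024.

3024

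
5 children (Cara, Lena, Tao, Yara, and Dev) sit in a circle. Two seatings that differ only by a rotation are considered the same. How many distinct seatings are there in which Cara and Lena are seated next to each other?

Glue Cara and Lena into a block (2 internal orders). Seating 4 units around a circle gives (3)! arrangements.
So 2 × (3)! = 2 × 6 = 12.

12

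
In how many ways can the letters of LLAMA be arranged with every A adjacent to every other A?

Treat the 2 copies of A as a single block. The multiset to arrange is then {AA, L, L, M}, 4 items in all.
That gives (4)!/(2!) = 12 arrangements.

12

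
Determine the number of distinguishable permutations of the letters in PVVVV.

Letter multiplicities in PVVVV: P×1, V×4.
The number of distinct arrangements is 5!/(4!) = 120/24 = 5.

5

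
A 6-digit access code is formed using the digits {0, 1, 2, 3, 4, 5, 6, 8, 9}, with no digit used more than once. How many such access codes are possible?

60480

With no repetition, fill the 6 digits in order: 9 choices, then 8, down to 4.
That product is 9 × 8 × 7 × 6 × 5 × 4 = 60480.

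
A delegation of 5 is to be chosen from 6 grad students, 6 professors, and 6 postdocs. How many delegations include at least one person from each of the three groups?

Total 5-person selections from all 18: C(18,5) = 8568.
Subtract selections that omit an entire group: no grad students → C(12,5) = 792; no professors → C(12,5) = 792; no postdocs → C(12,5) = 792.
Add back selections omitting two groups (i.e. drawn from a single group): C(6,5) + C(6,5) + C(6,5) = 18.
By inclusion–exclusion: 8568 − 2376 + 18 = 6210.

6210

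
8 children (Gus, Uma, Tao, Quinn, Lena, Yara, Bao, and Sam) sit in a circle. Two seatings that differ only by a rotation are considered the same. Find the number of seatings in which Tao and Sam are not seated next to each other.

3600

Without the restriction there are (7)! = 5040 seatings.
Seatings with Tao beside Sam: treat them as a block with 2 internal orders, giving 2 × (6)! = 1440.
Subtracting, 5040 − 1440 = 3600.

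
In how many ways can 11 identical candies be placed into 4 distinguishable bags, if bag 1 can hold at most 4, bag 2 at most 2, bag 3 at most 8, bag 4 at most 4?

65

Without the upper bounds there are C(14,3) = 364 ways to split 11 among 4 bags.
Subtract solutions that violate a single cap (substitute x_i' = x_i − (cap_i+1)): x_1 ≥ 5 gives C(9,3) = 84; x_2 ≥ 3 gives C(11,3) = 165; x_3 ≥ 9 gives C(5,3) = 10; x_4 ≥ 5 gives C(9,3) = 84. Together 343.
Add back pairs where two caps are both exceeded: 20 + 0 + 4 + 0 + 20 + 0 = 44.
By inclusion–exclusion the count is 364 − 343 + 44 = 65.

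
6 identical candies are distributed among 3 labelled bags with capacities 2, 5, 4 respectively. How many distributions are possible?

Ignoring the caps, the number of non-negative solutions to x_1+…+x_3 = 6 is C(8,2) = 28.
Subtract solutions that violate a single cap (substitute x_i' = x_i − (cap_i+1)): x_1 ≥ 3 gives C(5,2) = 10; x_2 ≥ 6 gives C(2,2) = 1; x_3 ≥ 5 gives C(3,2) = 3. Together 14.
No two caps can be exceeded simultaneously, so the pair terms are all 0.
By inclusion–exclusion the count is 28 − 14 + 0 = 14.

14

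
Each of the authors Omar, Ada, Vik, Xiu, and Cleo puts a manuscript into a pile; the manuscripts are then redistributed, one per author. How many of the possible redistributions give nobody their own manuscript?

44

Count assignments avoiding every fixed point. For any j of the 5 authors fixed to their own manuscript, the other 5−j can be arranged in (5−j)! ways.
By inclusion–exclusion this is Σ_{j=0}^{5} (−1)^j C(5,j)·(5−j)!.
Computing: 120 − 120 + 60 − 20 + 5 − 1 = 44.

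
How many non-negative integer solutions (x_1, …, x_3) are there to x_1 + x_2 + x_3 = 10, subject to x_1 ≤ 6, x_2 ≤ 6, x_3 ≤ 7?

40

Ignoring the caps, the number of non-negative solutions to x_1+…+x_3 = 10 is C(12,2) = 66.
Subtract solutions that violate a single cap (substitute x_i' = x_i − (cap_i+1)): x_1 ≥ 7 gives C(5,2) = 10; x_2 ≥ 7 gives C(5,2) = 10; x_3 ≥ 8 gives C(4,2) = 6. Together 26.
No two caps can be exceeded simultaneously, so the pair terms are all 0.
By inclusion–exclusion the count is 66 − 26 + 0 = 40.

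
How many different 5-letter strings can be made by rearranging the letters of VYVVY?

10

Letter multiplicities in VYVVY: V×3, Y×2.
Dividing 5! = 120 by 3!·2! = 12 for the repeated letters gives 10.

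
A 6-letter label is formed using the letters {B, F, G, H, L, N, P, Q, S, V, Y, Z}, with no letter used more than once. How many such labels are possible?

With no repetition, fill the 6 letters in order: 12 choices, then 11, down to 7.
12 × 11 × 10 × 9 × 8 × 7 = 665280.

665280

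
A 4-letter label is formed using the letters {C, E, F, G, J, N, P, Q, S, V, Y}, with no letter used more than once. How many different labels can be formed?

This is a permutation of 4 out of 11: P(11,4) = 11!/7!.
11 × 10 × 9 × 8 = 7920.

7920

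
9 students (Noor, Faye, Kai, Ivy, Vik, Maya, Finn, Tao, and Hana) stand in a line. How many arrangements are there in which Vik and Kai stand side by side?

80640

Place the 7 others and the Vik-Kai pair as 8 objects in a line; the pair has 2 internal arrangements.
So the count is 2·(8)! = 80640.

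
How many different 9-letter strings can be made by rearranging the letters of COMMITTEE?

The 9 letters of COMMITTEE have repeats: E appearing twice, M appearing twice, and T appearing twice.
The number of distinct arrangements is 9!/(2!·2!·2!) = 362880/8 = 45360.

45360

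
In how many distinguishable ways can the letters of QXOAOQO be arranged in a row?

420

QXOAOQO has 7 letters with O appearing 3 times and Q appearing twice.
So there are 7! / (3!·2!) = 420 distinguishable arrangements.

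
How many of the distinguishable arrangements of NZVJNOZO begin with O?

1260

With the first slot taken by O, it remains to arrange the other 7 letters (NZVJNZO).
Those 7 letters have N appearing twice and Z appearing twice, giving (7)!/(2!·2!) = 1260.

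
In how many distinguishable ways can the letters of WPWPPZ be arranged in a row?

60

The 6 letters of WPWPPZ have repeats: P appearing 3 times and W appearing twice.
So there are 6! / (3!·2!) = 60 distinguishable arrangements.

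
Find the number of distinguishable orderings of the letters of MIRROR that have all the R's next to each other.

24

Treat the 3 copies of R as a single block. The multiset to arrange is then {RRR, I, M, O}, 4 items in all.
All 4 items are distinct, so there are (4)! = 24 arrangements.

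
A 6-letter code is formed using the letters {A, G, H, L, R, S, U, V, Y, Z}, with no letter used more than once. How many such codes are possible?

151200

This is a permutation of 6 out of 10: P(10,6) = 10!/4!.
That product is 10 × 9 × 8 × 7 × 6 × 5 = 151200.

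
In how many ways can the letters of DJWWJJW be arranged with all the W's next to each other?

Treat the 3 copies of W as a single block. The multiset to arrange is then {WWW, D, J, J, J}, 5 items in all.
That gives (5)!/(3!) = 20 arrangements.

20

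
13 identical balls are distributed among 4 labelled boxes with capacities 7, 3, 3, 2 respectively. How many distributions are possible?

Without the upper bounds there are C(16,3) = 560 ways to split 13 among 4 boxes.
Subtract solutions that violate a single cap (substitute x_i' = x_i − (cap_i+1)): x_1 ≥ 8 gives C(8,3) = 56; x_2 ≥ 4 gives C(12,3) = 220; x_3 ≥ 4 gives C(12,3) = 220; x_4 ≥ 3 gives C(13,3) = 286. Together 782.
Add back pairs where two caps are both exceeded: 4 + 4 + 10 + 56 + 84 + 84 = 242.
Subtract triples: 0 + 0 + 0 + 10 = 10.
By inclusion–exclusion the count is 560 − 782 + 242 − 10 = 10.

10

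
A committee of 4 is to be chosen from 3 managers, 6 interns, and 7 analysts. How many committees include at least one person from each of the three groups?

With no constraint there are C(16,4) = 1820 possible selections.
Selections missing a whole group: no managers → C(13,4) = 715; no interns → C(10,4) = 210; no analysts → C(9,4) = 126.
Add back selections omitting two groups (i.e. drawn from a single group): C(3,4) + C(6,4) + C(7,4) = 50.
By inclusion–exclusion: 1820 − 1051 + 50 = 819.

819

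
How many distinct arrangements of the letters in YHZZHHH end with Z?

With the last slot taken by Z, it remains to arrange the other 6 letters (YHZHHH).
Those 6 letters have H appearing 4 times, giving (6)!/(4!) = 30.

30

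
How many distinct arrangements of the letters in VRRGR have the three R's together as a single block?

6

Treat the 3 copies of R as a single block. The multiset to arrange is then {RRR, G, V}, 3 items in all.
All 3 items are distinct, so there are (3)! = 6 arrangements.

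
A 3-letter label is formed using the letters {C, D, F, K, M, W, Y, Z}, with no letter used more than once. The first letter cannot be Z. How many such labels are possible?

294

The first letter has 8−1 = 7 choices (anything except Z).
The remaining 2 letters are filled from the other 7 symbols without repetition: 7 × 6 = 42.
Total: 7 × 42 = 294.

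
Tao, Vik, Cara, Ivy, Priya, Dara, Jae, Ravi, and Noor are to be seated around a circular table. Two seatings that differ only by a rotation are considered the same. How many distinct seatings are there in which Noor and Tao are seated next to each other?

10080

Treat {Noor, Tao} as one unit (2 internal orders) and seat the resulting 8 units around the table: (7)! circular arrangements.
So 2 × (7)! = 2 × 5040 = 10080.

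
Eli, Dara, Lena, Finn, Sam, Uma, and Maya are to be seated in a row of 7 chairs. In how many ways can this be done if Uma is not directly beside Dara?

There are 7! = 5040 arrangements in all. If Uma and Dara are adjacent, merging them into one block gives 2·(6)! = 1440 arrangements.
So 5040 − 1440 = 3600 arrangements keep them apart.

3600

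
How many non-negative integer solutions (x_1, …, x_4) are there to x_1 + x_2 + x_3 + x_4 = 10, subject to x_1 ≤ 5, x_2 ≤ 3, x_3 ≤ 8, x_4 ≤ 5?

130

Without the upper bounds there are C(13,3) = 286 ways to split 10 among 4 variables.
Subtract solutions that violate a single cap (substitute x_i' = x_i − (cap_i+1)): x_1 ≥ 6 gives C(7,3) = 35; x_2 ≥ 4 gives C(9,3) = 84; x_3 ≥ 9 gives C(4,3) = 4; x_4 ≥ 6 gives C(7,3) = 35. Together 158.
Add back pairs where two caps are both exceeded: 1 + 0 + 0 + 0 + 1 + 0 = 2.
By inclusion–exclusion the count is 286 − 158 + 2 = 130.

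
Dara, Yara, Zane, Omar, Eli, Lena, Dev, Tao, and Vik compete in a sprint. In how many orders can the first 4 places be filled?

3024

This is an ordered selection of 4 from 9: P(9,4).
That gives 9 × 8 × 7 × 6 = 3024.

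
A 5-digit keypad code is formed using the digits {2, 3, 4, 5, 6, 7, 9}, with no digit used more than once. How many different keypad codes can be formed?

2520

This is a permutation of 5 out of 7: P(7,5) = 7!/2!.
That product is 7 × 6 × 5 × 4 × 3 = 2520.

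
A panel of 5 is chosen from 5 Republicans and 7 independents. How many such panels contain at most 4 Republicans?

Split by how many Republicans are chosen (0 through 4).
Sum: C(5,0)·C(7,5) + C(5,1)·C(7,4) + C(5,2)·C(7,3) + C(5,3)·C(7,2) + C(5,4)·C(7,1) = 21 + 175 + 350 + 210 + 35 = 791.

791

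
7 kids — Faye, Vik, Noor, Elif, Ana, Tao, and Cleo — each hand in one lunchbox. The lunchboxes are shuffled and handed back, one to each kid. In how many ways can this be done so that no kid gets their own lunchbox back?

1854

This is the derangement count D_7: permutations of 7 items with no fixed point.
By inclusion–exclusion this is Σ_{j=0}^{7} (−1)^j C(7,j)·(7−j)!.
Computing: 5040 − 5040 + 2520 − 840 + 210 − 42 + 7 − 1 = 1854.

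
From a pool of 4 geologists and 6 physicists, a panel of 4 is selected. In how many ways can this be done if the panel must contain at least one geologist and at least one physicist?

194

With no constraint there are C(10,4) = 210 possible selections.
Selections missing a whole group: no geologists → C(6,4) = 15; no physicists → C(4,4) = 1.
Both groups omitted at once is impossible, so 210 − 16 = 194.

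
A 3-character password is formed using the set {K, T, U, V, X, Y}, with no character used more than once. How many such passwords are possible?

With no repetition, fill the 3 characters in order: 6 choices, then 5, down to 4.
That product is 6 × 5 × 4 = 120.

120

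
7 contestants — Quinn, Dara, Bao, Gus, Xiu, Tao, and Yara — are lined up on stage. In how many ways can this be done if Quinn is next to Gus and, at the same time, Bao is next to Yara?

Treat {Quinn,Gus} as one block (2 orders) and {Bao,Yara} as another (2 orders).
That leaves 5 units to arrange: 2 × 2 × 5! = 4 × 120 = 480.

480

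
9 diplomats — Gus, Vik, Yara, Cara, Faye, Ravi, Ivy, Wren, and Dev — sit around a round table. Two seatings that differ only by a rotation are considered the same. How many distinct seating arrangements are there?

Seat Gus anywhere (absorbing the rotational symmetry), then permute the other 8: (8)! = 40320.

40320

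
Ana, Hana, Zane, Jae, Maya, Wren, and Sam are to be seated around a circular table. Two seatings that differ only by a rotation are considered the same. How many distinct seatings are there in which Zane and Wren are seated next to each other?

Treat {Zane, Wren} as one unit (2 internal orders) and seat the resulting 6 units around the table: (5)! circular arrangements.
So 2 × (5)! = 2 × 120 = 240.

240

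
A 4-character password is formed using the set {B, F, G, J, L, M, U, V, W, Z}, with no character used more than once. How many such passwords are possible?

This is a permutation of 4 out of 10: P(10,4) = 10!/6!.
That product is 10 × 9 × 8 × 7 = 5040.

5040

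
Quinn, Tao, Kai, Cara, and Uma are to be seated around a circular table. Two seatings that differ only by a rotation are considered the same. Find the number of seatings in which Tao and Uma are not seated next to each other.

12

All circular seatings of 5 people number (4)! = 24.
Those with Tao next to Uma: fuse the pair into one unit and seat 4 units around a circle — 2·(3)! = 12.
Subtracting, 24 − 12 = 12.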